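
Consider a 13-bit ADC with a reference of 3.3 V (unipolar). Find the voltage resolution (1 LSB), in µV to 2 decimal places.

402.83 µV

Full-scale span = 3.3 V.
LSB = 3.3 / 2^13 = 3.3 / 8192 = 0.000402832 V = 402.83 µV.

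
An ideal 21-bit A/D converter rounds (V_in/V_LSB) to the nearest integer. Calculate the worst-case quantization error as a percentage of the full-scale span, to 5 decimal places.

0.00002 %

Rounding → worst-case error = ½ LSB = V_FS/2^22, so 100/4194304 = 2.38419e-05 % of full scale.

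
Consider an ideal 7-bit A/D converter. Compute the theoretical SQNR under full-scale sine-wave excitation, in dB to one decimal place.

SNR ≈ 6.02·N + 1.76 dB = 6.02·7 + 1.76 = 43.90 dB.

43.9 dB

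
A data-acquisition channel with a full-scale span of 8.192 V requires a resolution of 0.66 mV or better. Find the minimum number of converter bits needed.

Number of steps required ≥ 8.192 V / 0.66 mV = 12412.12.
Need 2^N ≥ 12412.12; 2^13 = 8192, 2^14 = 16384.
Minimum N = 14.

14 bits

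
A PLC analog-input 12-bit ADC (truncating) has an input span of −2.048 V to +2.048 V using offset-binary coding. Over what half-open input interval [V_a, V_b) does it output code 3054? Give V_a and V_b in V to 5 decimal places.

[1.00600 V, 1.00700 V)

LSB = 4.096/2^12 = 1.000 mV.
V_a = V_low + 3054·LSB = 1.006 V; V_b = V_low + 3055·LSB = 1.007 V.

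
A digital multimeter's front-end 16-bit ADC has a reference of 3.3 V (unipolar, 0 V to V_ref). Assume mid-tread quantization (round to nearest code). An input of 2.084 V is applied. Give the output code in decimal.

code 41387

Full-scale span = 3.3 V; LSB = 3.3/2^16 = 50.35 µV.
(2.084 − 0) / 5.0354e-05 = 41386.977 LSBs.
So the output code is 41387.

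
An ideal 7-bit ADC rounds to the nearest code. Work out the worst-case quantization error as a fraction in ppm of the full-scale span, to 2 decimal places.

3906.25 ppm

Rounding → worst-case error = ½ LSB = V_FS/2^8, so 1e+06/256 = 3906.25 ppm of full scale.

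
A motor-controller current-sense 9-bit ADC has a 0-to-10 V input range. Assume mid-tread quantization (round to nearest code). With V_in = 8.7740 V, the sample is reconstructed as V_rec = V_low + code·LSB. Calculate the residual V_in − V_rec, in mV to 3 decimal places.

Step size: 10 V ÷ 2^9 = 19.531 mV.
Scaled input = 449.2288 LSBs, so code = 449.
Code 449 maps back to 0 + 449×0.0195312 V = 8.7695312 V.
V_in − V_rec = 0.00446875 V = 4.469 mV.

4.469 mV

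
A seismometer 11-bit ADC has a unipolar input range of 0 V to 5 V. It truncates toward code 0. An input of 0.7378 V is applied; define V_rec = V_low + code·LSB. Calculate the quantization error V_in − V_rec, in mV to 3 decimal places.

LSB = 5/2^11 = 2.441 mV.
(V_in − V_low)/LSB = (0.7378 − 0)/0.00244141 = 302.2029 → code 302 (floor).
Reconstructed: 0.73730469 V.
Difference: 0.000495312 V → 0.495 mV.

0.495 mV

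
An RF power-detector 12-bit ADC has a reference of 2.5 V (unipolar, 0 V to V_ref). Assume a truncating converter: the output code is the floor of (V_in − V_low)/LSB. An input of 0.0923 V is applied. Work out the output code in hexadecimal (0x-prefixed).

code 0x97 (decimal 151)

With 4096 levels over 2.5 V, one step is 0.610 mV.
(0.0923 − 0) / 0.000610352 = 151.224 LSBs.
So the output code is 151.
In hexadecimal (0x-prefixed): 0x97.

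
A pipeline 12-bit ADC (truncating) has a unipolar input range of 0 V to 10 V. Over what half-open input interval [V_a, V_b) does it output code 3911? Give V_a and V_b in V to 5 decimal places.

LSB = 10/2^12 = 2.441 mV.
V_a = V_low + 3911·LSB = 9.54834 V; V_b = V_low + 3912·LSB = 9.55078 V.

[9.54834 V, 9.55078 V)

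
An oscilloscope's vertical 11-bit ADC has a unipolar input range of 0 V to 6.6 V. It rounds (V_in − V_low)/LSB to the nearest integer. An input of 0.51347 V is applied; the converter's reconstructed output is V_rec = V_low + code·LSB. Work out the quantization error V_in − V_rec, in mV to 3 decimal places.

1.068 mV

Step size: 6.6 V ÷ 2^11 = 3.223 mV.
Scaled input = 159.3313 LSBs, so code = 159.
Code 159 maps back to 0 + 159×0.00322266 V = 0.51240234 V.
Difference: 0.00106766 V → 1.068 mV.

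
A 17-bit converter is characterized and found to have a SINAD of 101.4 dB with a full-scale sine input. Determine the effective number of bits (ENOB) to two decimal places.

16.55 bits

ENOB = (SINAD − 1.76) / 6.02 = (101.4 − 1.76)/6.02 = 16.551.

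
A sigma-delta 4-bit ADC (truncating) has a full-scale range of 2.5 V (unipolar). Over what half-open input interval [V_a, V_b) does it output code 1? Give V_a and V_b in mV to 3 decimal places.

LSB = 2.5/2^4 = 156.250 mV.
V_a = V_low + 1·LSB = 0.15625 V; V_b = V_low + 2·LSB = 0.3125 V.

[156.250 mV, 312.500 mV)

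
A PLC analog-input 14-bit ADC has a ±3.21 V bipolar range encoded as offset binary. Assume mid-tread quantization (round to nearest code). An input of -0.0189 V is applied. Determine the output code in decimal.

code 8144

With 16384 levels over 6.42 V, one step is 391.85 µV.
(V_in − V_low)/LSB = (-0.0189 − (−3.21)) / 0.000391846 = 8143.767.
Round → code 8144.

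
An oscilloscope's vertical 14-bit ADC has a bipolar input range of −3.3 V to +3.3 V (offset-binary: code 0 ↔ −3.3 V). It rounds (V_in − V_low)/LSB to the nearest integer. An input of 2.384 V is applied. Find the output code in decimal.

code 14110

LSB = 6.6 V / 16384 = 402.83 µV.
Input sits at 14110.099 steps above V_low.
round(14110.099) = 14110.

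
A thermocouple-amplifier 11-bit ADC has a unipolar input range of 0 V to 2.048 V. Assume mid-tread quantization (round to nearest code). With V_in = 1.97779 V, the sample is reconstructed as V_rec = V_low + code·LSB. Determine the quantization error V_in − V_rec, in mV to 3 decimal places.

One LSB is 2.048 V / 2048 = 1.000 mV.
Scaled input = 1977.7900 LSBs, so code = 1978.
V_rec = 0 + 1978·0.001 = 1.978 V.
Error = 1.97779 − 1.978 = -0.00021 V = -0.210 mV.

-0.210 mV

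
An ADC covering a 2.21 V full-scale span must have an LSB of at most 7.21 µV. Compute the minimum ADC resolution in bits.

Number of steps required ≥ 2.21 V / 7.21 µV = 306518.72.
Need 2^N ≥ 306518.72; 2^18 = 262144, 2^19 = 524288.
Minimum N = 19.

19 bits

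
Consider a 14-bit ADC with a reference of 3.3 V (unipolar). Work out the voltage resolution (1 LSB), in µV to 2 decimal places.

201.42 µV

Full-scale span = 3.3 V.
LSB = 3.3 / 2^14 = 3.3 / 16384 = 0.000201416 V = 201.42 µV.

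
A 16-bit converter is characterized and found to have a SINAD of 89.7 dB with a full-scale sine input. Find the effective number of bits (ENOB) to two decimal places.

ENOB = (SINAD − 1.76) / 6.02 = (89.7 − 1.76)/6.02 = 14.608.

14.61 bits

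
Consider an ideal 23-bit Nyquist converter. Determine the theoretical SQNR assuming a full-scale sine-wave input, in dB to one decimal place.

140.2 dB

SNR ≈ 6.02·N + 1.76 dB = 6.02·23 + 1.76 = 140.22 dB.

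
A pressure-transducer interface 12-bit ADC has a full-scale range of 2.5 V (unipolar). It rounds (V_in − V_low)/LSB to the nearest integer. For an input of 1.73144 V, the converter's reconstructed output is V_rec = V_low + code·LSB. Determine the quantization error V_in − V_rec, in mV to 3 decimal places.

LSB = 2.5/2^12 = 0.610 mV.
Scaled input = 2836.7913 LSBs, so code = 2837.
V_rec = 0 + 2837·0.000610352 = 1.7315674 V.
Error = 1.73144 − 1.7315674 = -0.000127383 V = -0.127 mV.

-0.127 mV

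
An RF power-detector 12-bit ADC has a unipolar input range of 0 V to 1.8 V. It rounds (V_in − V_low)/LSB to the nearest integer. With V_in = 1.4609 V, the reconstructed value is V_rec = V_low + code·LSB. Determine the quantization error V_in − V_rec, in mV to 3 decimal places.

Step size: 1.8 V ÷ 2^12 = 439.45 µV.
(1.4609 − 0)/0.000439453 = 3324.3591; round gives code 3324.
Code 3324 maps back to 0 + 3324×0.000439453 V = 1.4607422 V.
V_in − V_rec = 0.000157812 V = 0.158 mV.

0.158 mV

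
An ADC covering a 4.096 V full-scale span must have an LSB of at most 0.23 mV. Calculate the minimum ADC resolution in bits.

Number of steps required ≥ 4.096 V / 0.23 mV = 17808.70.
Need 2^N ≥ 17808.70; 2^14 = 16384, 2^15 = 32768.
Minimum N = 15.

15 bits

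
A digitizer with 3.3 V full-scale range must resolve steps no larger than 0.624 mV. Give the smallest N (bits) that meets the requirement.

13 bits

Number of steps required ≥ 3.3 V / 0.624 mV = 5288.46.
Need 2^N ≥ 5288.46; 2^12 = 4096, 2^13 = 8192.
Minimum N = 13.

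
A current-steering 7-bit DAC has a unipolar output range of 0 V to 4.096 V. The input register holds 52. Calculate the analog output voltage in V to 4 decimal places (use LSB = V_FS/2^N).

LSB = 4.096 V / 2^7 = 32.000 mV.
V_out = 0 + 52 × 0.032 V = 1.664 V.

1.6640 V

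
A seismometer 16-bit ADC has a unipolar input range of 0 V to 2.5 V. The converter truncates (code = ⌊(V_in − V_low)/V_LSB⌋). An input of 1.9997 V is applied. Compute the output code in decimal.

With 65536 levels over 2.5 V, one step is 38.15 µV.
(V_in − V_low)/LSB = (1.9997 − 0) / 3.8147e-05 = 52420.936.
Floor → code 52420.

code 52420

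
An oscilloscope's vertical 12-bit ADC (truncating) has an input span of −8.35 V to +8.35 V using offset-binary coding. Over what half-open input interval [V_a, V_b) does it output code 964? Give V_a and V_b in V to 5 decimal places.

[-4.41963 V, -4.41555 V)

LSB = 16.7/2^12 = 4.077 mV.
V_a = V_low + 964·LSB = -4.41963 V; V_b = V_low + 965·LSB = -4.41555 V.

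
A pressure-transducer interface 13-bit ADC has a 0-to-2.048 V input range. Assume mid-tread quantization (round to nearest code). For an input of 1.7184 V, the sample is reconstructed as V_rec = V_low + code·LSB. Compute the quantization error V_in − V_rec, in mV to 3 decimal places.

-0.100 mV

Step size: 2.048 V ÷ 2^13 = 250.00 µV.
(V_in − V_low)/LSB = (1.7184 − 0)/0.00025 = 6873.6000 → code 6874 (round).
V_rec = 0 + 6874·0.00025 = 1.7185 V.
Difference: -0.0001 V → -0.100 mV.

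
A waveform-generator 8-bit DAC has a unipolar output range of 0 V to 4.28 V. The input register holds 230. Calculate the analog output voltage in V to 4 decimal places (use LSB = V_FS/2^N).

3.8453 V

LSB = 4.28 V / 2^8 = 16.719 mV.
V_out = 0 + 230 × 0.0167188 V = 3.84531 V.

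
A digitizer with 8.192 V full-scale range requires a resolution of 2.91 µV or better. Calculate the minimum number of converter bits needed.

Number of steps required ≥ 8.192 V / 2.91 µV = 2815120.27.
Need 2^N ≥ 2815120.27; 2^21 = 2097152, 2^22 = 4194304.
Minimum N = 22.

22 bits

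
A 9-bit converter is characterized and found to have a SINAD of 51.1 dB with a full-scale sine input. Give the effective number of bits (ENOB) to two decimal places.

8.20 bits

ENOB = (SINAD − 1.76) / 6.02 = (51.1 − 1.76)/6.02 = 8.196.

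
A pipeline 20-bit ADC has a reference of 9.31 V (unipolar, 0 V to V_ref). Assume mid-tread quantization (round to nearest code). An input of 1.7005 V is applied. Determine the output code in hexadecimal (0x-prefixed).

Full-scale span = 9.31 V; LSB = 9.31/2^20 = 8.88 µV.
(V_in − V_low)/LSB = (1.7005 − 0) / 8.87871e-06 = 191525.616.
Round → code 191526.
In hexadecimal (0x-prefixed): 0x2EC26.

code 0x2EC26 (decimal 191526)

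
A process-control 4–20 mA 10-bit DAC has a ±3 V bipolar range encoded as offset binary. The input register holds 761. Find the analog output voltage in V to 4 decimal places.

1.4590 V

LSB = 6 V / 2^10 = 5.859 mV.
V_out = (−3) + 761 × 0.00585938 V = 1.45898 V.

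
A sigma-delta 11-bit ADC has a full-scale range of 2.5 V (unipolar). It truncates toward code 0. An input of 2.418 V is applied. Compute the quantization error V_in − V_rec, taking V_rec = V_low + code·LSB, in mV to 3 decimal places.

1.008 mV

LSB = 2.5/2^11 = 1.221 mV.
(2.418 − 0)/0.0012207 = 1980.8256; ⌊·⌋ gives code 1980.
Reconstructed: 2.4169922 V.
Error = 2.418 − 2.4169922 = 0.00100781 V = 1.008 mV.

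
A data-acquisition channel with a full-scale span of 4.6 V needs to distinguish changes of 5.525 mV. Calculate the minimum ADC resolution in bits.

10 bits

Number of steps required ≥ 4.6 V / 5.525 mV = 832.58.
Need 2^N ≥ 832.58; 2^9 = 512, 2^10 = 1024.
Minimum N = 10.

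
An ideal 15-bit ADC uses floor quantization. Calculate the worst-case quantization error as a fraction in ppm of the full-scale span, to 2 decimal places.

30.52 ppm

Truncating → worst-case error = 1 LSB = V_FS/2^15, so 1e+06/32768 = 30.5176 ppm of full scale.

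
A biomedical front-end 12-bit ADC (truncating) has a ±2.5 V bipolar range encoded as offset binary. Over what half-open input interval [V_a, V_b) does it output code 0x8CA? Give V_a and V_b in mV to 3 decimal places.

LSB = 5/2^12 = 1.221 mV.
Code 0x8CA = 2250 decimal.
V_a = V_low + 2250·LSB = 0.246582 V; V_b = V_low + 2251·LSB = 0.247803 V.

[246.582 mV, 247.803 mV)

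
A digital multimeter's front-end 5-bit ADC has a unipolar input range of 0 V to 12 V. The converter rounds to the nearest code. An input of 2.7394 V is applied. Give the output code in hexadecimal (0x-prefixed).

LSB = 12 V / 32 = 375.000 mV.
Input sits at 7.305 steps above V_low.
Round → code 7.
In hexadecimal (0x-prefixed): 0x7.

code 0x7 (decimal 7)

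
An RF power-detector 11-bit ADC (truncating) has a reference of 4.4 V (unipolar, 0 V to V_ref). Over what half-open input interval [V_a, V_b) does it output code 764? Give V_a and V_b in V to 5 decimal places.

LSB = 4.4/2^11 = 2.148 mV.
V_a = V_low + 764·LSB = 1.64141 V; V_b = V_low + 765·LSB = 1.64355 V.

[1.64141 V, 1.64355 V)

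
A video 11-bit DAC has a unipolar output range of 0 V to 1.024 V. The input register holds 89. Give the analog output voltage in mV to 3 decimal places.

44.500 mV

LSB = 1.024 V / 2^11 = 0.500 mV.
V_out = 0 + 89 × 0.0005 V = 0.0445 V.
= 44.500 mV.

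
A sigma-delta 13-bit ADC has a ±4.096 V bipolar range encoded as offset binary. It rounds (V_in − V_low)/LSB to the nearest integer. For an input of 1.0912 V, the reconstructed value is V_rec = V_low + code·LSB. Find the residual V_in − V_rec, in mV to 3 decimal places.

Step size: 8.192 V ÷ 2^13 = 1.000 mV.
(V_in − V_low)/LSB = (1.0912 − (−4.096))/0.001 = 5187.2000 → code 5187 (round).
Reconstructed: 1.091 V.
Difference: 0.0002 V → 0.200 mV.

0.200 mV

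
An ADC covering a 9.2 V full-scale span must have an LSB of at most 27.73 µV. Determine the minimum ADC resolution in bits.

Number of steps required ≥ 9.2 V / 27.73 µV = 331770.65.
Need 2^N ≥ 331770.65; 2^18 = 262144, 2^19 = 524288.
Minimum N = 19.

19 bits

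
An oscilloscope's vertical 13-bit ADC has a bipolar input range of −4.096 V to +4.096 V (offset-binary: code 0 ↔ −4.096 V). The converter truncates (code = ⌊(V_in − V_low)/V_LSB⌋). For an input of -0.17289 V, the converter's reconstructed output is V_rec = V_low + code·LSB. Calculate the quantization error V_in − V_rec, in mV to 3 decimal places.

0.110 mV

One LSB is 8.192 V / 8192 = 1.000 mV.
(-0.17289 − (−4.096))/0.001 = 3923.1100; ⌊·⌋ gives code 3923.
Reconstructed: -0.173 V.
V_in − V_rec = 0.00011 V = 0.110 mV.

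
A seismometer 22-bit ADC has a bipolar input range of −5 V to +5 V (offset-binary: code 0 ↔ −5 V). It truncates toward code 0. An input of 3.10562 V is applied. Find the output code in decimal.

With 4194304 levels over 10 V, one step is 2.38 µV.
Input sits at 3399743.439 steps above V_low.
So the output code is 3399743.

code 3399743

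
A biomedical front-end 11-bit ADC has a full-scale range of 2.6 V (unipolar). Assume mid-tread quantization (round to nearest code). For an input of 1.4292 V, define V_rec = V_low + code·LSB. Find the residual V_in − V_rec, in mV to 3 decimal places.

-0.292 mV

Step size: 2.6 V ÷ 2^11 = 1.270 mV.
Scaled input = 1125.7698 LSBs, so code = 1126.
V_rec = 0 + 1126·0.00126953 = 1.4294922 V.
Difference: -0.000292188 V → -0.292 mV.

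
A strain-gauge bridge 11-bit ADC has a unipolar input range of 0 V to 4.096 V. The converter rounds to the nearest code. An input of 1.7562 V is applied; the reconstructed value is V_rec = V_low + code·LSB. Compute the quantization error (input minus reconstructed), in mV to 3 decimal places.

0.200 mV

LSB = 4.096/2^11 = 2.000 mV.
Scaled input = 878.1000 LSBs, so code = 878.
Code 878 maps back to 0 + 878×0.002 V = 1.756 V.
Difference: 0.0002 V → 0.200 mV.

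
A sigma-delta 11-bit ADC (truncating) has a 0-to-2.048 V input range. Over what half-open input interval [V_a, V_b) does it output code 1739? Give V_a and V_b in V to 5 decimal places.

[1.73900 V, 1.74000 V)

LSB = 2.048/2^11 = 1.000 mV.
V_a = V_low + 1739·LSB = 1.739 V; V_b = V_low + 1740·LSB = 1.74 V.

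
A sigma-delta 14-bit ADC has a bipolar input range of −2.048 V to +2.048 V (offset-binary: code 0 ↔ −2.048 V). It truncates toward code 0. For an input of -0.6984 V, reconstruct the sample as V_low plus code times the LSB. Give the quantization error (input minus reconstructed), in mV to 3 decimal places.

0.100 mV

One LSB is 4.096 V / 16384 = 250.00 µV.
(V_in − V_low)/LSB = (-0.6984 − (−2.048))/0.00025 = 5398.4000 → code 5398 (floor).
Reconstructed: -0.6985 V.
Difference: 0.0001 V → 0.100 mV.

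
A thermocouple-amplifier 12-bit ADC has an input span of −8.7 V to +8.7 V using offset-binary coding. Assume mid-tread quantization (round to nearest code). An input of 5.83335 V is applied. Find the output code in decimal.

LSB = 17.4 V / 4096 = 4.248 mV.
Input sits at 3421.184 steps above V_low.
Round → code 3421.

code 3421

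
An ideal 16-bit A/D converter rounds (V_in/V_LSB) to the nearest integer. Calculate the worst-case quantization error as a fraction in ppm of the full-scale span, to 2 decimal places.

7.63 ppm

Rounding → worst-case error = ½ LSB = V_FS/2^17, so 1e+06/131072 = 7.62939 ppm of full scale.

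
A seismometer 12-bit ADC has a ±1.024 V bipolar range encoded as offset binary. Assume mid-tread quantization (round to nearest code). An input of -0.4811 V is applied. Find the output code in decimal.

code 1086

With 4096 levels over 2.048 V, one step is 0.500 mV.
(-0.4811 − (−1.024)) / 0.0005 = 1085.800 LSBs.
Round → code 1086.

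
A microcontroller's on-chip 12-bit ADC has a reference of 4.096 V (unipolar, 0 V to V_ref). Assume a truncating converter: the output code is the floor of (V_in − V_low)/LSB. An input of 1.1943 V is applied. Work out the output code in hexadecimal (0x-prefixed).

Full-scale span = 4.096 V; LSB = 4.096/2^12 = 1.000 mV.
(V_in − V_low)/LSB = (1.1943 − 0) / 0.001 = 1194.300.
So the output code is 1194.
In hexadecimal (0x-prefixed): 0x4AA.

code 0x4AA (decimal 1194)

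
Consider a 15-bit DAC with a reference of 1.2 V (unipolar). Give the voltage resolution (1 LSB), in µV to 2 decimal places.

36.62 µV

Full-scale span = 1.2 V.
LSB = 1.2 / 2^15 = 1.2 / 32768 = 3.66211e-05 V = 36.62 µV.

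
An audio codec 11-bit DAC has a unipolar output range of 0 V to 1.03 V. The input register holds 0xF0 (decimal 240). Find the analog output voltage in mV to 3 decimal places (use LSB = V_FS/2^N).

LSB = 1.03 V / 2^11 = 0.503 mV.
Code 0xF0 = 240 decimal.
V_out = 0 + 240 × 0.00050293 V = 0.120703 V.
= 120.703 mV.

120.703 mV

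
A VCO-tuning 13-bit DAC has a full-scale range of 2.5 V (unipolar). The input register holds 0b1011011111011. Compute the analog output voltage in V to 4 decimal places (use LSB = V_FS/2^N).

1.7953 V

LSB = 2.5 V / 2^13 = 305.18 µV.
Code 0b1011011111011 = 5883 decimal.
V_out = 0 + 5883 × 0.000305176 V = 1.79535 V.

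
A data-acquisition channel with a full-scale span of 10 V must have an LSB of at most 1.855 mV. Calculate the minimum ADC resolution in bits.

13 bits

Number of steps required ≥ 10 V / 1.855 mV = 5390.84.
Need 2^N ≥ 5390.84; 2^12 = 4096, 2^13 = 8192.
Minimum N = 13.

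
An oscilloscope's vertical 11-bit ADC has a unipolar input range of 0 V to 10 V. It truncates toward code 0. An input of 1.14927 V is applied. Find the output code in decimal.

code 235

LSB = 10 V / 2048 = 4.883 mV.
(V_in − V_low)/LSB = (1.14927 − 0) / 0.00488281 = 235.370.
Floor → code 235.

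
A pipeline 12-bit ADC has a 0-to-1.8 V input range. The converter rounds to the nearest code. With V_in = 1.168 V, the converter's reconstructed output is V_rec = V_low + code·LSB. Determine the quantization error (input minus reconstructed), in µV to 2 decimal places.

One LSB is 1.8 V / 4096 = 439.45 µV.
(1.168 − 0)/0.000439453 = 2657.8489; round gives code 2658.
V_rec = 0 + 2658·0.000439453 = 1.1680664 V.
Difference: -6.64063e-05 V → -66.41 µV.

-66.41 µV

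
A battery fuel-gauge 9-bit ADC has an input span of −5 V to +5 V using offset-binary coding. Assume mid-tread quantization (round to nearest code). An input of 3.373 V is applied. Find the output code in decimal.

code 429

Full-scale span = 10 V; LSB = 10/2^9 = 19.531 mV.
(V_in − V_low)/LSB = (3.373 − (−5)) / 0.0195312 = 428.698.
So the output code is 429.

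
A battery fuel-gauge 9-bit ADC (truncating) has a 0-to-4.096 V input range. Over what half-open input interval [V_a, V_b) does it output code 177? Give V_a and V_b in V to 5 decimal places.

LSB = 4.096/2^9 = 8.000 mV.
V_a = V_low + 177·LSB = 1.416 V; V_b = V_low + 178·LSB = 1.424 V.

[1.41600 V, 1.42400 V)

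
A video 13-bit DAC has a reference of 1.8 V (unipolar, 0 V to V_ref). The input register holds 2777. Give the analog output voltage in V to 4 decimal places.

LSB = 1.8 V / 2^13 = 219.73 µV.
V_out = 0 + 2777 × 0.000219727 V = 0.610181 V.

0.6102 V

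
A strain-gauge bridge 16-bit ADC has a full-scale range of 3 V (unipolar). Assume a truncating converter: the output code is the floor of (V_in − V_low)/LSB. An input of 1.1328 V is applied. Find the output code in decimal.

With 65536 levels over 3 V, one step is 45.78 µV.
(1.1328 − 0) / 4.57764e-05 = 24746.394 LSBs.
So the output code is 24746.

code 24746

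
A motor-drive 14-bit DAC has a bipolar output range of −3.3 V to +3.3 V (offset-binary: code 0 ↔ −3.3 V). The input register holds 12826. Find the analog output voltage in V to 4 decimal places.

LSB = 6.6 V / 2^14 = 402.83 µV.
V_out = (−3.3) + 12826 × 0.000402832 V = 1.86672 V.

1.8667 V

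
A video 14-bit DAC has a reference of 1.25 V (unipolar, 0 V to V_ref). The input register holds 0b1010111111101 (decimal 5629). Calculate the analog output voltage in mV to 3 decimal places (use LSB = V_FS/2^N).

LSB = 1.25 V / 2^14 = 76.29 µV.
Code 0b1010111111101 = 5629 decimal.
V_out = 0 + 5629 × 7.62939e-05 V = 0.429459 V.
= 429.459 mV.

429.459 mV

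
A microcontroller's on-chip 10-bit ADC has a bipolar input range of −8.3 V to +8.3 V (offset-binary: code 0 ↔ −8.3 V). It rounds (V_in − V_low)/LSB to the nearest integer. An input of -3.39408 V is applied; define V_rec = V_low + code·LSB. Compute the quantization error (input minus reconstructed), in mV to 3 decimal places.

LSB = 16.6/2^10 = 16.211 mV.
(V_in − V_low)/LSB = (-3.39408 − (−8.3))/0.0162109 = 302.6302 → code 303 (round).
V_rec = (−8.3) + 303·0.0162109 = -3.3880859 V.
V_in − V_rec = -0.00599406 V = -5.994 mV.

-5.994 mV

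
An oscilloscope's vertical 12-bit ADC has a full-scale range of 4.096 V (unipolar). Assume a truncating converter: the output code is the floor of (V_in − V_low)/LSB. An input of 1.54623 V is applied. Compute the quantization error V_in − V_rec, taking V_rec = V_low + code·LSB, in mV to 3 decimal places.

LSB = 4.096/2^12 = 1.000 mV.
Scaled input = 1546.2300 LSBs, so code = 1546.
V_rec = 0 + 1546·0.001 = 1.546 V.
Error = 1.54623 − 1.546 = 0.00023 V = 0.230 mV.

0.230 mV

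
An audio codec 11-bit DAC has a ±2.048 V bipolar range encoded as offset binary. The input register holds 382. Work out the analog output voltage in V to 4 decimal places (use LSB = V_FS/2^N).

LSB = 4.096 V / 2^11 = 2.000 mV.
V_out = (−2.048) + 382 × 0.002 V = -1.284 V.

-1.2840 V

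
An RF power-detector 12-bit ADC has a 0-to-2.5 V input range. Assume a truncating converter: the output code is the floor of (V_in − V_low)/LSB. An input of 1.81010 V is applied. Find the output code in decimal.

With 4096 levels over 2.5 V, one step is 0.610 mV.
(V_in − V_low)/LSB = (1.81010 − 0) / 0.000610352 = 2965.668.
Floor → code 2965.

code 2965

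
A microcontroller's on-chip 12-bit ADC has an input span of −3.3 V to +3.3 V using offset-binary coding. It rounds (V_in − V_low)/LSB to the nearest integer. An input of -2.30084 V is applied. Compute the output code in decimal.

code 620

LSB = 6.6 V / 4096 = 1.611 mV.
(V_in − V_low)/LSB = (-2.30084 − (−3.3)) / 0.00161133 = 620.085.
Round → code 620.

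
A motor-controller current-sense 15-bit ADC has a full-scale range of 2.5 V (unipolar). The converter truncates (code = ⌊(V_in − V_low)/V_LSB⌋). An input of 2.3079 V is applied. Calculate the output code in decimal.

With 32768 levels over 2.5 V, one step is 76.29 µV.
(V_in − V_low)/LSB = (2.3079 − 0) / 7.62939e-05 = 30250.107.
So the output code is 30250.

code 30250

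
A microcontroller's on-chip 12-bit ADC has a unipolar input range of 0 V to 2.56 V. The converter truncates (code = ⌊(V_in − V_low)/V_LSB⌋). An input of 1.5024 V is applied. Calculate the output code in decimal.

code 2403

With 4096 levels over 2.56 V, one step is 0.625 mV.
Input sits at 2403.840 steps above V_low.
So the output code is 2403.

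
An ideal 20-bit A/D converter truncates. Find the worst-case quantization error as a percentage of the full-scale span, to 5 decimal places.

Truncating → worst-case error = 1 LSB = V_FS/2^20, so 100/1048576 = 9.53674e-05 % of full scale.

0.00010 %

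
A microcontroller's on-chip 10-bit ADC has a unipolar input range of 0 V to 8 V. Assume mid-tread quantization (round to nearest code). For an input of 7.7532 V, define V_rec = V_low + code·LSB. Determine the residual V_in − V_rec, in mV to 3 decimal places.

3.200 mV

LSB = 8/2^10 = 7.812 mV.
(V_in − V_low)/LSB = (7.7532 − 0)/0.0078125 = 992.4096 → code 992 (round).
Code 992 maps back to 0 + 992×0.0078125 V = 7.75 V.
V_in − V_rec = 0.0032 V = 3.200 mV.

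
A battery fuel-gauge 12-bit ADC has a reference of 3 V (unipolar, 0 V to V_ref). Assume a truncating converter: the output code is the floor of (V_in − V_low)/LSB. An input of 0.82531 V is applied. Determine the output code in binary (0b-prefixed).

code 0b10001100110 (decimal 1126)

With 4096 levels over 3 V, one step is 0.732 mV.
(0.82531 − 0) / 0.000732422 = 1126.823 LSBs.
So the output code is 1126.
In binary (0b-prefixed): 0b10001100110.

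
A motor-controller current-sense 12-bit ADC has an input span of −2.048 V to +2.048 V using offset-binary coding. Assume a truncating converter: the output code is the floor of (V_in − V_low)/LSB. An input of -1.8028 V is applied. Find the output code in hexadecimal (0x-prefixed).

code 0xF5 (decimal 245)

LSB = 4.096 V / 4096 = 1.000 mV.
(-1.8028 − (−2.048)) / 0.001 = 245.200 LSBs.
Floor → code 245.
In hexadecimal (0x-prefixed): 0xF5.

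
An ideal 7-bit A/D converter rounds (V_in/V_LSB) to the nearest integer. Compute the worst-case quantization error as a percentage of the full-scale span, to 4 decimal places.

Rounding → worst-case error = ½ LSB = V_FS/2^8, so 100/256 = 0.390625 % of full scale.

0.3906 %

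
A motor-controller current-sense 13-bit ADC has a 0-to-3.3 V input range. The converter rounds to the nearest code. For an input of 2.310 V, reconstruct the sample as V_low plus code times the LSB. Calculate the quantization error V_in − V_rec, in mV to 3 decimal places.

0.161 mV

LSB = 3.3/2^13 = 402.83 µV.
(V_in − V_low)/LSB = (2.310 − 0)/0.000402832 = 5734.4000 → code 5734 (round).
Reconstructed: 2.3098389 V.
V_in − V_rec = 0.000161133 V = 0.161 mV.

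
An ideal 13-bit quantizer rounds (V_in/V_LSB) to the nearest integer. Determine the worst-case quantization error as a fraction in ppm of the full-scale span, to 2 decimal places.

Rounding → worst-case error = ½ LSB = V_FS/2^14, so 1e+06/16384 = 61.0352 ppm of full scale.

61.04 ppm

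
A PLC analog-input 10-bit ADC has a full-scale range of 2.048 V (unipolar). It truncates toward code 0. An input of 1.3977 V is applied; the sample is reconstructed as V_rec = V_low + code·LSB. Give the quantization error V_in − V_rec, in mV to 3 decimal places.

1.700 mV

One LSB is 2.048 V / 1024 = 2.000 mV.
(V_in − V_low)/LSB = (1.3977 − 0)/0.002 = 698.8500 → code 698 (floor).
V_rec = 0 + 698·0.002 = 1.396 V.
Difference: 0.0017 V → 1.700 mV.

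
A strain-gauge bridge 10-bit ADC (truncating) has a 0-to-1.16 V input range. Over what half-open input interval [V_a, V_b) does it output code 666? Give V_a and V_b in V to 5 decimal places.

LSB = 1.16/2^10 = 1.133 mV.
V_a = V_low + 666·LSB = 0.754453 V; V_b = V_low + 667·LSB = 0.755586 V.

[0.75445 V, 0.75559 V)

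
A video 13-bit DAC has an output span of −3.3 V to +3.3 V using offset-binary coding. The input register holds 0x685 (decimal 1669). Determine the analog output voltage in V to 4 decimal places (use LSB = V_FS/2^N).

LSB = 6.6 V / 2^13 = 0.806 mV.
Code 0x685 = 1669 decimal.
V_out = (−3.3) + 1669 × 0.000805664 V = -1.95535 V.

-1.9553 V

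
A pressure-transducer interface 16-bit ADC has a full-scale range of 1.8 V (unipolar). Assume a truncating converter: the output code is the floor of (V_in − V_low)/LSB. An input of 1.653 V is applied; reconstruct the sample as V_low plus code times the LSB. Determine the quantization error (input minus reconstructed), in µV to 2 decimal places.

One LSB is 1.8 V / 65536 = 27.47 µV.
(1.653 − 0)/2.74658e-05 = 60183.8933; ⌊·⌋ gives code 60183.
Code 60183 maps back to 0 + 60183×2.74658e-05 V = 1.6529755 V.
V_in − V_rec = 2.45361e-05 V = 24.54 µV.

24.54 µV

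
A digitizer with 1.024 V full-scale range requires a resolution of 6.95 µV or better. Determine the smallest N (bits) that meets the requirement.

Number of steps required ≥ 1.024 V / 6.95 µV = 147338.13.
Need 2^N ≥ 147338.13; 2^17 = 131072, 2^18 = 262144.
Minimum N = 18.

18 bits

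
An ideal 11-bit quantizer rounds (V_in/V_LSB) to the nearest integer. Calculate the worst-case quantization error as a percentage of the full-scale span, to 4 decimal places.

0.0244 %

Rounding → worst-case error = ½ LSB = V_FS/2^12, so 100/4096 = 0.0244141 % of full scale.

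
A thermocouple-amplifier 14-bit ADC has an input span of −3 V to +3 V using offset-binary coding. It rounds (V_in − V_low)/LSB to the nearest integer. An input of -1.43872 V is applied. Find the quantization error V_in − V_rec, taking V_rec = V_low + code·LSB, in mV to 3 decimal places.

0.123 mV

One LSB is 6 V / 16384 = 366.21 µV.
(V_in − V_low)/LSB = (-1.43872 − (−3))/0.000366211 = 4263.3353 → code 4263 (round).
Reconstructed: -1.4388428 V.
Difference: 0.000122773 V → 0.123 mV.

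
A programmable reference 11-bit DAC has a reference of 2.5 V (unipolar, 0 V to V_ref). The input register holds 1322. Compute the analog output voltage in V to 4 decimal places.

1.6138 V

LSB = 2.5 V / 2^11 = 1.221 mV.
V_out = 0 + 1322 × 0.0012207 V = 1.61377 V.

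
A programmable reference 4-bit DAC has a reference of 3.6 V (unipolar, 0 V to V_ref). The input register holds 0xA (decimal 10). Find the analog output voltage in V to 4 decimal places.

2.2500 V

LSB = 3.6 V / 2^4 = 225.000 mV.
Code 0xA = 10 decimal.
V_out = 0 + 10 × 0.225 V = 2.25 V.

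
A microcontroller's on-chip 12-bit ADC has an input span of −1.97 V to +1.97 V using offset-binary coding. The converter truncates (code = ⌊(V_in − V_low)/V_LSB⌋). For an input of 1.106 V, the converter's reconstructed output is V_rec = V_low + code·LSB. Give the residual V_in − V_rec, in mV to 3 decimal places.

Step size: 3.94 V ÷ 2^12 = 0.962 mV.
(1.106 − (−1.97))/0.000961914 = 3197.7909; ⌊·⌋ gives code 3197.
V_rec = (−1.97) + 3197·0.000961914 = 1.1052393 V.
Error = 1.106 − 1.1052393 = 0.000760742 V = 0.761 mV.

0.761 mV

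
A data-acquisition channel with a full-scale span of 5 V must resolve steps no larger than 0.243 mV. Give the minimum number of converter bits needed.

Number of steps required ≥ 5 V / 0.243 mV = 20576.13.
Need 2^N ≥ 20576.13; 2^14 = 16384, 2^15 = 32768.
Minimum N = 15.

15 bits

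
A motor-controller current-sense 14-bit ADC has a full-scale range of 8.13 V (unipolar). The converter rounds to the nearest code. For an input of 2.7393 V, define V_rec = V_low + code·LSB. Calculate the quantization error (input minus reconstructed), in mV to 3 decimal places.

0.189 mV

Step size: 8.13 V ÷ 2^14 = 496.22 µV.
Scaled input = 5520.3802 LSBs, so code = 5520.
Reconstructed: 2.7391113 V.
Difference: 0.000188672 V → 0.189 mV.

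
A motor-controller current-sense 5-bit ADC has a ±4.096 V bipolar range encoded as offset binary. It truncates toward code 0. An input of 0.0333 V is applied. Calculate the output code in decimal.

code 16

LSB = 8.192 V / 32 = 256.000 mV.
Input sits at 16.130 steps above V_low.
So the output code is 16.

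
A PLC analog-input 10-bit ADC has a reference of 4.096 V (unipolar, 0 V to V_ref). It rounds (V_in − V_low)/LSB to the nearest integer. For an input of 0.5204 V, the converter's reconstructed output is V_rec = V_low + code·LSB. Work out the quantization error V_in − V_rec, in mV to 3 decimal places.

Step size: 4.096 V ÷ 2^10 = 4.000 mV.
Scaled input = 130.1000 LSBs, so code = 130.
Code 130 maps back to 0 + 130×0.004 V = 0.52 V.
V_in − V_rec = 0.0004 V = 0.400 mV.

0.400 mV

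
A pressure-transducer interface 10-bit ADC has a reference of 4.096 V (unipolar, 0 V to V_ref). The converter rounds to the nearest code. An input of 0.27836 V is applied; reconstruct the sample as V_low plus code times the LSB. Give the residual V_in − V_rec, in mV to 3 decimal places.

LSB = 4.096/2^10 = 4.000 mV.
Scaled input = 69.5900 LSBs, so code = 70.
V_rec = 0 + 70·0.004 = 0.28 V.
Difference: -0.00164 V → -1.640 mV.

-1.640 mV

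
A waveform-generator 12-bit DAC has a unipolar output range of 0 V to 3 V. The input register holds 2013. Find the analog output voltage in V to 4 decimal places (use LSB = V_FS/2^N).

LSB = 3 V / 2^12 = 0.732 mV.
V_out = 0 + 2013 × 0.000732422 V = 1.47437 V.

1.4744 V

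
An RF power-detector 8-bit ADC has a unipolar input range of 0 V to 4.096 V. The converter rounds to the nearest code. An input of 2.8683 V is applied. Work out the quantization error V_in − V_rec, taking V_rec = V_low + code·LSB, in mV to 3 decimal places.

One LSB is 4.096 V / 256 = 16.000 mV.
(2.8683 − 0)/0.016 = 179.2688; round gives code 179.
Code 179 maps back to 0 + 179×0.016 V = 2.864 V.
Error = 2.8683 − 2.864 = 0.0043 V = 4.300 mV.

4.300 mV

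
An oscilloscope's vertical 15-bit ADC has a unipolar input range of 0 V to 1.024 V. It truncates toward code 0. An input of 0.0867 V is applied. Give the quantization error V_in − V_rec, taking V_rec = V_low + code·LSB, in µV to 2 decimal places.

LSB = 1.024/2^15 = 31.25 µV.
(V_in − V_low)/LSB = (0.0867 − 0)/3.125e-05 = 2774.4000 → code 2774 (floor).
Code 2774 maps back to 0 + 2774×3.125e-05 V = 0.0866875 V.
V_in − V_rec = 1.25e-05 V = 12.50 µV.

12.50 µV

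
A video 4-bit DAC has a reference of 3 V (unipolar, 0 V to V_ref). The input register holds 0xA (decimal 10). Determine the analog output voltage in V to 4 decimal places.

LSB = 3 V / 2^4 = 187.500 mV.
Code 0xA = 10 decimal.
V_out = 0 + 10 × 0.1875 V = 1.875 V.

1.8750 V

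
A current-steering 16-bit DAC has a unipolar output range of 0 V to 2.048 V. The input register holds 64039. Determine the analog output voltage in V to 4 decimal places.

LSB = 2.048 V / 2^16 = 31.25 µV.
V_out = 0 + 64039 × 3.125e-05 V = 2.00122 V.

2.0012 V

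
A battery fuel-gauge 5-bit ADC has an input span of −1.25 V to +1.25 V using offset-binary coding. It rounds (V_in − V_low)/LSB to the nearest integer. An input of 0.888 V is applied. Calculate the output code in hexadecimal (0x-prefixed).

Full-scale span = 2.5 V; LSB = 2.5/2^5 = 78.125 mV.
(V_in − V_low)/LSB = (0.888 − (−1.25)) / 0.078125 = 27.366.
So the output code is 27.
In hexadecimal (0x-prefixed): 0x1B.

code 0x1B (decimal 27)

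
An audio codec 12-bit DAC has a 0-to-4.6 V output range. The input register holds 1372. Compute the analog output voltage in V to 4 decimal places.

LSB = 4.6 V / 2^12 = 1.123 mV.
V_out = 0 + 1372 × 0.00112305 V = 1.54082 V.

1.5408 V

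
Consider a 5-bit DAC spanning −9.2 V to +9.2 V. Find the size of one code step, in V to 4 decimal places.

0.5750 V

Full-scale span = 18.4 V.
LSB = 18.4 / 2^5 = 18.4 / 32 = 0.575 V = 0.5750 V.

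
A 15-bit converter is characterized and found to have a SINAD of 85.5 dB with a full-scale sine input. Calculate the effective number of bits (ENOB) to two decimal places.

13.91 bits

ENOB = (SINAD − 1.76) / 6.02 = (85.5 − 1.76)/6.02 = 13.910.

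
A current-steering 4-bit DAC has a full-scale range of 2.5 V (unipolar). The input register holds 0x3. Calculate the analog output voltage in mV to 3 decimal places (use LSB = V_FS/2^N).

468.750 mV

LSB = 2.5 V / 2^4 = 156.250 mV.
Code 0x3 = 3 decimal.
V_out = 0 + 3 × 0.15625 V = 0.46875 V.
= 468.750 mV.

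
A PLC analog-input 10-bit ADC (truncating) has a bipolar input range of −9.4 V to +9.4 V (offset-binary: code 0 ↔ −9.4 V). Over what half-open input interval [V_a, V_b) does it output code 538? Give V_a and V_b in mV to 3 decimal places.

LSB = 18.8/2^10 = 18.359 mV.
V_a = V_low + 538·LSB = 0.477344 V; V_b = V_low + 539·LSB = 0.495703 V.

[477.344 mV, 495.703 mV)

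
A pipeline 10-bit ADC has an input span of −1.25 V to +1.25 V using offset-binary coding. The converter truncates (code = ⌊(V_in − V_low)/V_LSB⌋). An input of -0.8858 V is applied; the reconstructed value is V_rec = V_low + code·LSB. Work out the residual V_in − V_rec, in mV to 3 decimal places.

Step size: 2.5 V ÷ 2^10 = 2.441 mV.
Scaled input = 149.1763 LSBs, so code = 149.
Reconstructed: -0.88623047 V.
V_in − V_rec = 0.000430469 V = 0.430 mV.

0.430 mV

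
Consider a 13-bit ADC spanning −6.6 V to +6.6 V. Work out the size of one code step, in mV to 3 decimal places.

Full-scale span = 13.2 V.
LSB = 13.2 / 2^13 = 13.2 / 8192 = 0.00161133 V = 1.611 mV.

1.611 mV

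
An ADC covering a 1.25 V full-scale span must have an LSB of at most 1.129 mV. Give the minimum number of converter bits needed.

11 bits

Number of steps required ≥ 1.25 V / 1.129 mV = 1107.17.
Need 2^N ≥ 1107.17; 2^10 = 1024, 2^11 = 2048.
Minimum N = 11.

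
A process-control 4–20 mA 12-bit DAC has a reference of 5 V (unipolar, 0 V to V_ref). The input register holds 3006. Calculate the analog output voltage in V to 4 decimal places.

3.6694 V

LSB = 5 V / 2^12 = 1.221 mV.
V_out = 0 + 3006 × 0.0012207 V = 3.66943 V.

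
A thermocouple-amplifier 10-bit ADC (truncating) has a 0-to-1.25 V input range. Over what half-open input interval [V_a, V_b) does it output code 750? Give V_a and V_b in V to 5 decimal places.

[0.91553 V, 0.91675 V)

LSB = 1.25/2^10 = 1.221 mV.
V_a = V_low + 750·LSB = 0.915527 V; V_b = V_low + 751·LSB = 0.916748 V.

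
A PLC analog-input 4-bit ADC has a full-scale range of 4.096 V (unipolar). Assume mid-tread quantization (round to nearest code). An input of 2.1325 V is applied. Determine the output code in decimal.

LSB = 4.096 V / 16 = 256.000 mV.
(V_in − V_low)/LSB = (2.1325 − 0) / 0.256 = 8.330.
Round → code 8.

code 8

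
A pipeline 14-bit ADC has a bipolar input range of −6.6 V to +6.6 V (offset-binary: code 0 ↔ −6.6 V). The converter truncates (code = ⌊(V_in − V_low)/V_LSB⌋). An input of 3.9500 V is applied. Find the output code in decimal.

code 13094

LSB = 13.2 V / 16384 = 0.806 mV.
(V_in − V_low)/LSB = (3.9500 − (−6.6)) / 0.000805664 = 13094.788.
⌊·⌋(13094.788) = 13094.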